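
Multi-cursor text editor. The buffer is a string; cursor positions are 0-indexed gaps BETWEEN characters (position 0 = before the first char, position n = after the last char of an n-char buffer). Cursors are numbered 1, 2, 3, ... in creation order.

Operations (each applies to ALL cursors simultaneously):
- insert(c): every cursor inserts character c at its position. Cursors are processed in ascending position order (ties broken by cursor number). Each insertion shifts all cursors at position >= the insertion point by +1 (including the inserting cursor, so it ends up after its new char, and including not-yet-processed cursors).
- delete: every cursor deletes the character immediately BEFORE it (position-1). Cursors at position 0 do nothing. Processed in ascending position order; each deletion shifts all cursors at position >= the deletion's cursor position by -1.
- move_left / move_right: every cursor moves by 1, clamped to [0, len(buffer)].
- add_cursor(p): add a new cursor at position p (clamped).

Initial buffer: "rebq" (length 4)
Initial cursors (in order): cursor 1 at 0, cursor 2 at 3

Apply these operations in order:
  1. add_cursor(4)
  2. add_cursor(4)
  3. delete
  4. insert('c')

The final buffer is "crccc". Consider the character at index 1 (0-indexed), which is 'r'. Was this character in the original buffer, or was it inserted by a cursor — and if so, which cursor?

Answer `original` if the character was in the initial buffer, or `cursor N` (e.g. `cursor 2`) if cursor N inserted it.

After op 1 (add_cursor(4)): buffer="rebq" (len 4), cursors c1@0 c2@3 c3@4, authorship ....
After op 2 (add_cursor(4)): buffer="rebq" (len 4), cursors c1@0 c2@3 c3@4 c4@4, authorship ....
After op 3 (delete): buffer="r" (len 1), cursors c1@0 c2@1 c3@1 c4@1, authorship .
After op 4 (insert('c')): buffer="crccc" (len 5), cursors c1@1 c2@5 c3@5 c4@5, authorship 1.234
Authorship (.=original, N=cursor N): 1 . 2 3 4
Index 1: author = original

Answer: original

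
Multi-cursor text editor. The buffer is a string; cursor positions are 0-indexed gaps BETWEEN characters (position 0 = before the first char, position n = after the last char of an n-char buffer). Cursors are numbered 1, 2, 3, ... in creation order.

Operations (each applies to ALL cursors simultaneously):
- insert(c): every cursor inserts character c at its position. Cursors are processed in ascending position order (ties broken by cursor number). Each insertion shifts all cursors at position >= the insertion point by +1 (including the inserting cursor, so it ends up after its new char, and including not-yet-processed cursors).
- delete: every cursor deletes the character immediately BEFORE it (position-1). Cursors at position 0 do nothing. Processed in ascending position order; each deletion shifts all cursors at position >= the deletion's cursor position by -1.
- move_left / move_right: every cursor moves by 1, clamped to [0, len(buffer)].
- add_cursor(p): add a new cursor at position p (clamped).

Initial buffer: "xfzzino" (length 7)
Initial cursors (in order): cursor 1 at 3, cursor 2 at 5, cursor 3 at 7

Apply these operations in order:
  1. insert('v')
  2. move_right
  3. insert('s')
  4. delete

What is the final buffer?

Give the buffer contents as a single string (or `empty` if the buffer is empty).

Answer: xfzvzivnov

Derivation:
After op 1 (insert('v')): buffer="xfzvzivnov" (len 10), cursors c1@4 c2@7 c3@10, authorship ...1..2..3
After op 2 (move_right): buffer="xfzvzivnov" (len 10), cursors c1@5 c2@8 c3@10, authorship ...1..2..3
After op 3 (insert('s')): buffer="xfzvzsivnsovs" (len 13), cursors c1@6 c2@10 c3@13, authorship ...1.1.2.2.33
After op 4 (delete): buffer="xfzvzivnov" (len 10), cursors c1@5 c2@8 c3@10, authorship ...1..2..3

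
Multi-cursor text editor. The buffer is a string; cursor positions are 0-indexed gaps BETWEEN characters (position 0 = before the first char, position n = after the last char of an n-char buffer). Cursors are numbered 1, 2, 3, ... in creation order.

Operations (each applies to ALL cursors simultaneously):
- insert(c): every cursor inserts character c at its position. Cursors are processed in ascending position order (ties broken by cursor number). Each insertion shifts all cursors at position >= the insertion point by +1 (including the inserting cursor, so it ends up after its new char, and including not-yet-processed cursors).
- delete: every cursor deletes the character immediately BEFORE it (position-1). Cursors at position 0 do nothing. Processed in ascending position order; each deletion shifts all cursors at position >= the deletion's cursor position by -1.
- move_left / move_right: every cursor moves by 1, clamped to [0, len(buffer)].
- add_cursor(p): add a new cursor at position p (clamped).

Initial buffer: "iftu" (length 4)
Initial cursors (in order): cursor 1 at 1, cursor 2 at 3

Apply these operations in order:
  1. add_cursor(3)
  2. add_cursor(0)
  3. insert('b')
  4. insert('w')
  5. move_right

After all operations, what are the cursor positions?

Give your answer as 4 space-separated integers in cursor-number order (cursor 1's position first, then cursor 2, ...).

Answer: 6 12 12 3

Derivation:
After op 1 (add_cursor(3)): buffer="iftu" (len 4), cursors c1@1 c2@3 c3@3, authorship ....
After op 2 (add_cursor(0)): buffer="iftu" (len 4), cursors c4@0 c1@1 c2@3 c3@3, authorship ....
After op 3 (insert('b')): buffer="bibftbbu" (len 8), cursors c4@1 c1@3 c2@7 c3@7, authorship 4.1..23.
After op 4 (insert('w')): buffer="bwibwftbbwwu" (len 12), cursors c4@2 c1@5 c2@11 c3@11, authorship 44.11..2323.
After op 5 (move_right): buffer="bwibwftbbwwu" (len 12), cursors c4@3 c1@6 c2@12 c3@12, authorship 44.11..2323.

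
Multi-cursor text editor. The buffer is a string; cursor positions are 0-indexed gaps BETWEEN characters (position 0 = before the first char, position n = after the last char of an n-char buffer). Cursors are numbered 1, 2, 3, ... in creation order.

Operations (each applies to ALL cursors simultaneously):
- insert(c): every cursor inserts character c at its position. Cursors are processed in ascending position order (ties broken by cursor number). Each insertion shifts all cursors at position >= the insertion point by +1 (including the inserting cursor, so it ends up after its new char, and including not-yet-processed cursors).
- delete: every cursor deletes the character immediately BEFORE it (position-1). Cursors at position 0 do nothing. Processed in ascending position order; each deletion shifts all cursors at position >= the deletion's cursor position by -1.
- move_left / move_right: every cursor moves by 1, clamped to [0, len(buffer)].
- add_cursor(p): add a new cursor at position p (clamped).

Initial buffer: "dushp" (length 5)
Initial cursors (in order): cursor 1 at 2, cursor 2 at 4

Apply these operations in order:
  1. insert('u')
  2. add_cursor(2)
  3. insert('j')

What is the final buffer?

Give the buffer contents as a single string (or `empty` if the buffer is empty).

After op 1 (insert('u')): buffer="duushup" (len 7), cursors c1@3 c2@6, authorship ..1..2.
After op 2 (add_cursor(2)): buffer="duushup" (len 7), cursors c3@2 c1@3 c2@6, authorship ..1..2.
After op 3 (insert('j')): buffer="dujujshujp" (len 10), cursors c3@3 c1@5 c2@9, authorship ..311..22.

Answer: dujujshujp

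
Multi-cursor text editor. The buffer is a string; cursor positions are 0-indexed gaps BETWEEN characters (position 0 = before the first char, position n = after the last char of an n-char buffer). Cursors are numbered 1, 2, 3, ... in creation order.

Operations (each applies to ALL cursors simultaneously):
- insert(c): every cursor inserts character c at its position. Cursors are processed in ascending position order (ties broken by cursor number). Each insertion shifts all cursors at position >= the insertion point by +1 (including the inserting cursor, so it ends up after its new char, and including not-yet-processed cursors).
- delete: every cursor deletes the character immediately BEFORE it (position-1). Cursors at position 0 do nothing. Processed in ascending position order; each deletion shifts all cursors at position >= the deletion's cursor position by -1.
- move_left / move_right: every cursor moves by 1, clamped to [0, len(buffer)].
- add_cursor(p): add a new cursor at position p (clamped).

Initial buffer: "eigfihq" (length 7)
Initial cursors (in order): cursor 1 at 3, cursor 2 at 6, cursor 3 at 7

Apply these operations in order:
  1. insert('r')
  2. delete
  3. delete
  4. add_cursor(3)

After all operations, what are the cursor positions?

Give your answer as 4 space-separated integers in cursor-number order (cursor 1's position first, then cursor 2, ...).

Answer: 2 4 4 3

Derivation:
After op 1 (insert('r')): buffer="eigrfihrqr" (len 10), cursors c1@4 c2@8 c3@10, authorship ...1...2.3
After op 2 (delete): buffer="eigfihq" (len 7), cursors c1@3 c2@6 c3@7, authorship .......
After op 3 (delete): buffer="eifi" (len 4), cursors c1@2 c2@4 c3@4, authorship ....
After op 4 (add_cursor(3)): buffer="eifi" (len 4), cursors c1@2 c4@3 c2@4 c3@4, authorship ....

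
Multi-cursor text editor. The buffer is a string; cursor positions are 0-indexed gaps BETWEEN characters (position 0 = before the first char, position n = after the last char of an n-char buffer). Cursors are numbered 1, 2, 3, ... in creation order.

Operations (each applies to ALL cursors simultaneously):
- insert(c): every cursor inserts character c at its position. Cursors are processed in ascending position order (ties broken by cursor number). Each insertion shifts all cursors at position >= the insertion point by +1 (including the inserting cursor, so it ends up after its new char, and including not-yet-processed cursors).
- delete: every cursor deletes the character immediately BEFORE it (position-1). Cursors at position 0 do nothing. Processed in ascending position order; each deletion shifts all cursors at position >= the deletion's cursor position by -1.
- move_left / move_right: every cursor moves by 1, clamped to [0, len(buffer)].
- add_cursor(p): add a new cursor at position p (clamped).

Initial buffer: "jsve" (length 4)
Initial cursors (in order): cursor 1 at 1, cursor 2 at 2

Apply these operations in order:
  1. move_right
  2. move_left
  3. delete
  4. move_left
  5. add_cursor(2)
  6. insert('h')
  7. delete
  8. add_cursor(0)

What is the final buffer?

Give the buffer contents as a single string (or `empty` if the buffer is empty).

After op 1 (move_right): buffer="jsve" (len 4), cursors c1@2 c2@3, authorship ....
After op 2 (move_left): buffer="jsve" (len 4), cursors c1@1 c2@2, authorship ....
After op 3 (delete): buffer="ve" (len 2), cursors c1@0 c2@0, authorship ..
After op 4 (move_left): buffer="ve" (len 2), cursors c1@0 c2@0, authorship ..
After op 5 (add_cursor(2)): buffer="ve" (len 2), cursors c1@0 c2@0 c3@2, authorship ..
After op 6 (insert('h')): buffer="hhveh" (len 5), cursors c1@2 c2@2 c3@5, authorship 12..3
After op 7 (delete): buffer="ve" (len 2), cursors c1@0 c2@0 c3@2, authorship ..
After op 8 (add_cursor(0)): buffer="ve" (len 2), cursors c1@0 c2@0 c4@0 c3@2, authorship ..

Answer: ve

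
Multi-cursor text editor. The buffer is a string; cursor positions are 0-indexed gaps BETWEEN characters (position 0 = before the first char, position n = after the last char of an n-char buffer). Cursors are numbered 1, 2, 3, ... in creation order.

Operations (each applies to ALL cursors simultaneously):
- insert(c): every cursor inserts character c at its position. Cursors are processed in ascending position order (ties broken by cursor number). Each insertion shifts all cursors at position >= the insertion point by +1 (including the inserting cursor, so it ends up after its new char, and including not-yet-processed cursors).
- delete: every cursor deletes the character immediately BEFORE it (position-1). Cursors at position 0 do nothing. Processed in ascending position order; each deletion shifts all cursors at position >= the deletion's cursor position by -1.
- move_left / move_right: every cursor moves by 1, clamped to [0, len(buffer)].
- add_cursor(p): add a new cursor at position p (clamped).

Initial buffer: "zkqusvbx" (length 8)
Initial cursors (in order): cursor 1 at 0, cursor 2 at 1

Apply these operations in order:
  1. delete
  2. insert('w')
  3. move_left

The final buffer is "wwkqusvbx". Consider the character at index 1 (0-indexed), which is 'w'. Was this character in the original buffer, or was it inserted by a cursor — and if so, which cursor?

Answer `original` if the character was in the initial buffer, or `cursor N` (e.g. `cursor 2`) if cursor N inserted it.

After op 1 (delete): buffer="kqusvbx" (len 7), cursors c1@0 c2@0, authorship .......
After op 2 (insert('w')): buffer="wwkqusvbx" (len 9), cursors c1@2 c2@2, authorship 12.......
After op 3 (move_left): buffer="wwkqusvbx" (len 9), cursors c1@1 c2@1, authorship 12.......
Authorship (.=original, N=cursor N): 1 2 . . . . . . .
Index 1: author = 2

Answer: cursor 2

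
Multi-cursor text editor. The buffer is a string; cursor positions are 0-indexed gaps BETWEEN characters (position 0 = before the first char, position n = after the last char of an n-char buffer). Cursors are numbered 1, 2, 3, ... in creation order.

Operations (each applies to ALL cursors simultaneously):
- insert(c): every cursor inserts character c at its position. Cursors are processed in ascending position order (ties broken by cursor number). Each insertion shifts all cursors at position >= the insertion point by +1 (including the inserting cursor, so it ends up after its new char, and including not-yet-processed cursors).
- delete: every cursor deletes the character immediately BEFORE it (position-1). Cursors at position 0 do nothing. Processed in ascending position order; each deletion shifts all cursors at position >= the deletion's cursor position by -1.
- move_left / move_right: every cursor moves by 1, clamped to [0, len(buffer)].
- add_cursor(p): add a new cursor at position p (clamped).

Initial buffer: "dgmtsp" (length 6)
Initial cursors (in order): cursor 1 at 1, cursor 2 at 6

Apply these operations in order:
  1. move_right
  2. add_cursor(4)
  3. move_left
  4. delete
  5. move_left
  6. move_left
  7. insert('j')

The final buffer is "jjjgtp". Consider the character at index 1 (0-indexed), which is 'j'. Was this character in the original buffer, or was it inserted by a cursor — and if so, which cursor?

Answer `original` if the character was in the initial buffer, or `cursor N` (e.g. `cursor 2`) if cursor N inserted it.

After op 1 (move_right): buffer="dgmtsp" (len 6), cursors c1@2 c2@6, authorship ......
After op 2 (add_cursor(4)): buffer="dgmtsp" (len 6), cursors c1@2 c3@4 c2@6, authorship ......
After op 3 (move_left): buffer="dgmtsp" (len 6), cursors c1@1 c3@3 c2@5, authorship ......
After op 4 (delete): buffer="gtp" (len 3), cursors c1@0 c3@1 c2@2, authorship ...
After op 5 (move_left): buffer="gtp" (len 3), cursors c1@0 c3@0 c2@1, authorship ...
After op 6 (move_left): buffer="gtp" (len 3), cursors c1@0 c2@0 c3@0, authorship ...
After op 7 (insert('j')): buffer="jjjgtp" (len 6), cursors c1@3 c2@3 c3@3, authorship 123...
Authorship (.=original, N=cursor N): 1 2 3 . . .
Index 1: author = 2

Answer: cursor 2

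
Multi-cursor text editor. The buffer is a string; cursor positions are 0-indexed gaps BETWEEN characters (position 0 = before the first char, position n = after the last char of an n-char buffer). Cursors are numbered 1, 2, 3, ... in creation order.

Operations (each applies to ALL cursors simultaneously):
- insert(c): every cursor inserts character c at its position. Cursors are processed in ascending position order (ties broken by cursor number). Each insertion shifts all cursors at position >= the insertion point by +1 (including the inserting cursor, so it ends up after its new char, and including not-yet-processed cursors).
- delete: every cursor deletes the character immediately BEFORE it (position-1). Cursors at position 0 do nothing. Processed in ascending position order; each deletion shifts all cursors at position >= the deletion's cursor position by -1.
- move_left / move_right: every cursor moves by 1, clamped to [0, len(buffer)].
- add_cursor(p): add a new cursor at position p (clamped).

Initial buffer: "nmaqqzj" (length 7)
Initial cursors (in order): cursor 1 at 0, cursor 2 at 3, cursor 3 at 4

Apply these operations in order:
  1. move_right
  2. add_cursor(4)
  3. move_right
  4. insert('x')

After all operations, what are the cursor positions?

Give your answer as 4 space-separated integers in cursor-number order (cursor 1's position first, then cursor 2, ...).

Answer: 3 8 10 8

Derivation:
After op 1 (move_right): buffer="nmaqqzj" (len 7), cursors c1@1 c2@4 c3@5, authorship .......
After op 2 (add_cursor(4)): buffer="nmaqqzj" (len 7), cursors c1@1 c2@4 c4@4 c3@5, authorship .......
After op 3 (move_right): buffer="nmaqqzj" (len 7), cursors c1@2 c2@5 c4@5 c3@6, authorship .......
After op 4 (insert('x')): buffer="nmxaqqxxzxj" (len 11), cursors c1@3 c2@8 c4@8 c3@10, authorship ..1...24.3.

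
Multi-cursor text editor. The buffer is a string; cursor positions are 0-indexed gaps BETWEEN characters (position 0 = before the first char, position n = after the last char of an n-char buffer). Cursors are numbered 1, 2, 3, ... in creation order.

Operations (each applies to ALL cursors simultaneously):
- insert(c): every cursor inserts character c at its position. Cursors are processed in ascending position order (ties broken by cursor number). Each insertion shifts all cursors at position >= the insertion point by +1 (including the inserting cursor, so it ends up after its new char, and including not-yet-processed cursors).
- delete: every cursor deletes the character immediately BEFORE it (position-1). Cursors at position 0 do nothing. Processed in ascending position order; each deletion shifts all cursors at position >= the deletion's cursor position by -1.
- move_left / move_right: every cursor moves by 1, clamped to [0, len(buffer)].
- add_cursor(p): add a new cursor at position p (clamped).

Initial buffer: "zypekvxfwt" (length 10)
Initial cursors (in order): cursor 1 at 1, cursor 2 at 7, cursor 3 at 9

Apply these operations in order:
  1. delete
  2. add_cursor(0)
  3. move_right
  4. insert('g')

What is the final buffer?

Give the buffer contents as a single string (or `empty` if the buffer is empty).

Answer: yggpekvfgtg

Derivation:
After op 1 (delete): buffer="ypekvft" (len 7), cursors c1@0 c2@5 c3@6, authorship .......
After op 2 (add_cursor(0)): buffer="ypekvft" (len 7), cursors c1@0 c4@0 c2@5 c3@6, authorship .......
After op 3 (move_right): buffer="ypekvft" (len 7), cursors c1@1 c4@1 c2@6 c3@7, authorship .......
After op 4 (insert('g')): buffer="yggpekvfgtg" (len 11), cursors c1@3 c4@3 c2@9 c3@11, authorship .14.....2.3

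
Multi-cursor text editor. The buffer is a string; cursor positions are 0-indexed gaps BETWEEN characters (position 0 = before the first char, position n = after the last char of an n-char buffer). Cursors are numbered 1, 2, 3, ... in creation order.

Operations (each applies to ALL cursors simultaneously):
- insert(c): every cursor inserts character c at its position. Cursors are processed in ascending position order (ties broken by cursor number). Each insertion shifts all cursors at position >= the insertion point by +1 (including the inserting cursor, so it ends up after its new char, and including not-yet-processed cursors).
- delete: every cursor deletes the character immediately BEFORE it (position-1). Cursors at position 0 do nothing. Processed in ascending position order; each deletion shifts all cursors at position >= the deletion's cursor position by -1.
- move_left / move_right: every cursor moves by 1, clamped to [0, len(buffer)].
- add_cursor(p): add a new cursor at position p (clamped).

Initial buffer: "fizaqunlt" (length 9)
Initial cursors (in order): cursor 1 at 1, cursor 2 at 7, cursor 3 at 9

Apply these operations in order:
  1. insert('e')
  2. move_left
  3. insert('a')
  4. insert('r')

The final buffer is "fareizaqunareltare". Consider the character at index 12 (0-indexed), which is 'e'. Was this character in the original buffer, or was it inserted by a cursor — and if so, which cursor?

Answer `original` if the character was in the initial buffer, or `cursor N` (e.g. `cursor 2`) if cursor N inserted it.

After op 1 (insert('e')): buffer="feizaqunelte" (len 12), cursors c1@2 c2@9 c3@12, authorship .1......2..3
After op 2 (move_left): buffer="feizaqunelte" (len 12), cursors c1@1 c2@8 c3@11, authorship .1......2..3
After op 3 (insert('a')): buffer="faeizaqunaeltae" (len 15), cursors c1@2 c2@10 c3@14, authorship .11......22..33
After op 4 (insert('r')): buffer="fareizaqunareltare" (len 18), cursors c1@3 c2@12 c3@17, authorship .111......222..333
Authorship (.=original, N=cursor N): . 1 1 1 . . . . . . 2 2 2 . . 3 3 3
Index 12: author = 2

Answer: cursor 2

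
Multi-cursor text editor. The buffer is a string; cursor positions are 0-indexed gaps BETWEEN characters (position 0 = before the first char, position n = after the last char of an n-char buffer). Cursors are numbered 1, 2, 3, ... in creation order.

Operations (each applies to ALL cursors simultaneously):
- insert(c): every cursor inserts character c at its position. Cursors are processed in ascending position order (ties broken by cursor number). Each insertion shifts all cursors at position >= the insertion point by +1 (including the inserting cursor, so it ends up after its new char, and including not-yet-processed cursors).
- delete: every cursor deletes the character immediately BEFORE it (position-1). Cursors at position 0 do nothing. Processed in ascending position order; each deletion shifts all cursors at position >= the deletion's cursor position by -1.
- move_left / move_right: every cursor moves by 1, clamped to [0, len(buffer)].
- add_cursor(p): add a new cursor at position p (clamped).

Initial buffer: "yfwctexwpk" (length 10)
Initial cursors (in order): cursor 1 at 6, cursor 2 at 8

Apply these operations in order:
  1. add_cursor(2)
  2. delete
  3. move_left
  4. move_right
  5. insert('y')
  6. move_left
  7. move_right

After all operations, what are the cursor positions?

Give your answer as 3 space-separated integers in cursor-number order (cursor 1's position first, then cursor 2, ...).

After op 1 (add_cursor(2)): buffer="yfwctexwpk" (len 10), cursors c3@2 c1@6 c2@8, authorship ..........
After op 2 (delete): buffer="ywctxpk" (len 7), cursors c3@1 c1@4 c2@5, authorship .......
After op 3 (move_left): buffer="ywctxpk" (len 7), cursors c3@0 c1@3 c2@4, authorship .......
After op 4 (move_right): buffer="ywctxpk" (len 7), cursors c3@1 c1@4 c2@5, authorship .......
After op 5 (insert('y')): buffer="yywctyxypk" (len 10), cursors c3@2 c1@6 c2@8, authorship .3...1.2..
After op 6 (move_left): buffer="yywctyxypk" (len 10), cursors c3@1 c1@5 c2@7, authorship .3...1.2..
After op 7 (move_right): buffer="yywctyxypk" (len 10), cursors c3@2 c1@6 c2@8, authorship .3...1.2..

Answer: 6 8 2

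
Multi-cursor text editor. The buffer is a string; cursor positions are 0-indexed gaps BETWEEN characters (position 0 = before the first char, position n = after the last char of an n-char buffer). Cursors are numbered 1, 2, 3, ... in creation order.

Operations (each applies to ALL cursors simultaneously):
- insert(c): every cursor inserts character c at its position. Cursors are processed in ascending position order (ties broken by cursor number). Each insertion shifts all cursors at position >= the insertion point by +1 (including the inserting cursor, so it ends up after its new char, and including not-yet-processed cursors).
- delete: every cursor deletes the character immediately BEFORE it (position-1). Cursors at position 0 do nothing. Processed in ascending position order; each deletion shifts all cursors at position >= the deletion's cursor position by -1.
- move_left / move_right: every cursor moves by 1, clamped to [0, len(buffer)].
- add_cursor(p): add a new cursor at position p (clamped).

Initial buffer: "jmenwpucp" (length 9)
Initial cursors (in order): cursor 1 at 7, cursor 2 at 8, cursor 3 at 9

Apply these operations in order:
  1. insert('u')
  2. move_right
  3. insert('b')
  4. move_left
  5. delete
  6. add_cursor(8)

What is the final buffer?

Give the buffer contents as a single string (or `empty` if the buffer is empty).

After op 1 (insert('u')): buffer="jmenwpuucupu" (len 12), cursors c1@8 c2@10 c3@12, authorship .......1.2.3
After op 2 (move_right): buffer="jmenwpuucupu" (len 12), cursors c1@9 c2@11 c3@12, authorship .......1.2.3
After op 3 (insert('b')): buffer="jmenwpuucbupbub" (len 15), cursors c1@10 c2@13 c3@15, authorship .......1.12.233
After op 4 (move_left): buffer="jmenwpuucbupbub" (len 15), cursors c1@9 c2@12 c3@14, authorship .......1.12.233
After op 5 (delete): buffer="jmenwpuububb" (len 12), cursors c1@8 c2@10 c3@11, authorship .......11223
After op 6 (add_cursor(8)): buffer="jmenwpuububb" (len 12), cursors c1@8 c4@8 c2@10 c3@11, authorship .......11223

Answer: jmenwpuububb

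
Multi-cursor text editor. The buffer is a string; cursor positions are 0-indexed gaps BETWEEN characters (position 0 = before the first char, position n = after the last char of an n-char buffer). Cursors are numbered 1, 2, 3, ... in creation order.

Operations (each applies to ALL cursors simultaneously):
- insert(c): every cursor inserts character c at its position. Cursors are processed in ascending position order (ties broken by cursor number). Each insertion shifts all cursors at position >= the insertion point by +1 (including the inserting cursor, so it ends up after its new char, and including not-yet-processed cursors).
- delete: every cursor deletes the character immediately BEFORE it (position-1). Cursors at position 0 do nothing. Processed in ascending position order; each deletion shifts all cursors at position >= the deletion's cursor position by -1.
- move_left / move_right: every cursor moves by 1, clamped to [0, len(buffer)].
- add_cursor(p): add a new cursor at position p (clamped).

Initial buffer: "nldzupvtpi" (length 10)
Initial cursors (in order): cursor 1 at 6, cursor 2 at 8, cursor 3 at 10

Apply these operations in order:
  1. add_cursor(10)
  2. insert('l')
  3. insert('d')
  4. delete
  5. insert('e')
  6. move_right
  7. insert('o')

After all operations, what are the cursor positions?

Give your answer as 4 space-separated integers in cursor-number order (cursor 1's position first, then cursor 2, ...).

Answer: 10 15 22 22

Derivation:
After op 1 (add_cursor(10)): buffer="nldzupvtpi" (len 10), cursors c1@6 c2@8 c3@10 c4@10, authorship ..........
After op 2 (insert('l')): buffer="nldzuplvtlpill" (len 14), cursors c1@7 c2@10 c3@14 c4@14, authorship ......1..2..34
After op 3 (insert('d')): buffer="nldzupldvtldpilldd" (len 18), cursors c1@8 c2@12 c3@18 c4@18, authorship ......11..22..3434
After op 4 (delete): buffer="nldzuplvtlpill" (len 14), cursors c1@7 c2@10 c3@14 c4@14, authorship ......1..2..34
After op 5 (insert('e')): buffer="nldzuplevtlepillee" (len 18), cursors c1@8 c2@12 c3@18 c4@18, authorship ......11..22..3434
After op 6 (move_right): buffer="nldzuplevtlepillee" (len 18), cursors c1@9 c2@13 c3@18 c4@18, authorship ......11..22..3434
After op 7 (insert('o')): buffer="nldzuplevotlepoilleeoo" (len 22), cursors c1@10 c2@15 c3@22 c4@22, authorship ......11.1.22.2.343434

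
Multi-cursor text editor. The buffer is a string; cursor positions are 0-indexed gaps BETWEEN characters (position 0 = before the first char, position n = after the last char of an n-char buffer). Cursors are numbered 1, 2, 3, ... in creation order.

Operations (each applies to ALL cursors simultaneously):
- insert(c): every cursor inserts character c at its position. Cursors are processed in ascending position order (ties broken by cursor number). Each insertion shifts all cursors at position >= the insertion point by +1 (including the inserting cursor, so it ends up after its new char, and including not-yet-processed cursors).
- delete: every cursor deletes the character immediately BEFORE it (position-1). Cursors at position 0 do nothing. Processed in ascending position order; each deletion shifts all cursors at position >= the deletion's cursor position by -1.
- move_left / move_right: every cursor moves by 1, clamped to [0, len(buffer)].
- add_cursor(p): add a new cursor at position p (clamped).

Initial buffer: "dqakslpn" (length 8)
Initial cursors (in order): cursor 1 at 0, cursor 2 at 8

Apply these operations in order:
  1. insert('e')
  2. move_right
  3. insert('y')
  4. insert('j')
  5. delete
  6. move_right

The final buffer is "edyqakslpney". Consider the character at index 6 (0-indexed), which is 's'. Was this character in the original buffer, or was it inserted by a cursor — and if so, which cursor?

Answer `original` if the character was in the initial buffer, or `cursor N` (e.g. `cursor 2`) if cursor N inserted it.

After op 1 (insert('e')): buffer="edqakslpne" (len 10), cursors c1@1 c2@10, authorship 1........2
After op 2 (move_right): buffer="edqakslpne" (len 10), cursors c1@2 c2@10, authorship 1........2
After op 3 (insert('y')): buffer="edyqakslpney" (len 12), cursors c1@3 c2@12, authorship 1.1.......22
After op 4 (insert('j')): buffer="edyjqakslpneyj" (len 14), cursors c1@4 c2@14, authorship 1.11.......222
After op 5 (delete): buffer="edyqakslpney" (len 12), cursors c1@3 c2@12, authorship 1.1.......22
After op 6 (move_right): buffer="edyqakslpney" (len 12), cursors c1@4 c2@12, authorship 1.1.......22
Authorship (.=original, N=cursor N): 1 . 1 . . . . . . . 2 2
Index 6: author = original

Answer: original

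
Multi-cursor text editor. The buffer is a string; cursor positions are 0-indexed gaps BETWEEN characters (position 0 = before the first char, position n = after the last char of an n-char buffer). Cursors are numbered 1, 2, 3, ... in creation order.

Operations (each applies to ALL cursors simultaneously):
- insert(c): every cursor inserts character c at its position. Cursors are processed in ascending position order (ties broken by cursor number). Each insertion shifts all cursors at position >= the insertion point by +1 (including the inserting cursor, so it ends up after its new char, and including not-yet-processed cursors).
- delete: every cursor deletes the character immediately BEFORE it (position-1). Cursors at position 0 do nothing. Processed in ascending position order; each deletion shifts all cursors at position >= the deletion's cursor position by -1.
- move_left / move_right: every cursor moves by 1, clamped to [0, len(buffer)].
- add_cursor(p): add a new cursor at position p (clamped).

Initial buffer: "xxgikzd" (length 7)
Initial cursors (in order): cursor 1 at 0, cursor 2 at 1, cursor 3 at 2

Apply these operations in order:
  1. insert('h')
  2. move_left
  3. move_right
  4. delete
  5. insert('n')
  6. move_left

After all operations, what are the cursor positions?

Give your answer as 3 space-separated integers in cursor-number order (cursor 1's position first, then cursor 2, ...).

After op 1 (insert('h')): buffer="hxhxhgikzd" (len 10), cursors c1@1 c2@3 c3@5, authorship 1.2.3.....
After op 2 (move_left): buffer="hxhxhgikzd" (len 10), cursors c1@0 c2@2 c3@4, authorship 1.2.3.....
After op 3 (move_right): buffer="hxhxhgikzd" (len 10), cursors c1@1 c2@3 c3@5, authorship 1.2.3.....
After op 4 (delete): buffer="xxgikzd" (len 7), cursors c1@0 c2@1 c3@2, authorship .......
After op 5 (insert('n')): buffer="nxnxngikzd" (len 10), cursors c1@1 c2@3 c3@5, authorship 1.2.3.....
After op 6 (move_left): buffer="nxnxngikzd" (len 10), cursors c1@0 c2@2 c3@4, authorship 1.2.3.....

Answer: 0 2 4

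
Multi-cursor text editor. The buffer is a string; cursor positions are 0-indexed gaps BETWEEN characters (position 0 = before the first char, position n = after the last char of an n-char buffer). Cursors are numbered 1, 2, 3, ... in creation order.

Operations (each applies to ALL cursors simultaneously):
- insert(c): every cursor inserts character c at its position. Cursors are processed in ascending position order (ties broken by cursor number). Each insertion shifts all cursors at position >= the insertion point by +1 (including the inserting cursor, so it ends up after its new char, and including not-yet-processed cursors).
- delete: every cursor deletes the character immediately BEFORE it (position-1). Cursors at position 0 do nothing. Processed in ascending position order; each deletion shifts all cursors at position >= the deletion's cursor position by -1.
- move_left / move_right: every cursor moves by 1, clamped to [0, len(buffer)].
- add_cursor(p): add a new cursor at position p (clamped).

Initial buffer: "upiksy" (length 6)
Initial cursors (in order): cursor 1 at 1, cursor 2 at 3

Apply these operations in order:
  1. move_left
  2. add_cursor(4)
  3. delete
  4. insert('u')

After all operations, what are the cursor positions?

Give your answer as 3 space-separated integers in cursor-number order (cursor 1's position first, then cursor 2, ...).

Answer: 1 3 5

Derivation:
After op 1 (move_left): buffer="upiksy" (len 6), cursors c1@0 c2@2, authorship ......
After op 2 (add_cursor(4)): buffer="upiksy" (len 6), cursors c1@0 c2@2 c3@4, authorship ......
After op 3 (delete): buffer="uisy" (len 4), cursors c1@0 c2@1 c3@2, authorship ....
After op 4 (insert('u')): buffer="uuuiusy" (len 7), cursors c1@1 c2@3 c3@5, authorship 1.2.3..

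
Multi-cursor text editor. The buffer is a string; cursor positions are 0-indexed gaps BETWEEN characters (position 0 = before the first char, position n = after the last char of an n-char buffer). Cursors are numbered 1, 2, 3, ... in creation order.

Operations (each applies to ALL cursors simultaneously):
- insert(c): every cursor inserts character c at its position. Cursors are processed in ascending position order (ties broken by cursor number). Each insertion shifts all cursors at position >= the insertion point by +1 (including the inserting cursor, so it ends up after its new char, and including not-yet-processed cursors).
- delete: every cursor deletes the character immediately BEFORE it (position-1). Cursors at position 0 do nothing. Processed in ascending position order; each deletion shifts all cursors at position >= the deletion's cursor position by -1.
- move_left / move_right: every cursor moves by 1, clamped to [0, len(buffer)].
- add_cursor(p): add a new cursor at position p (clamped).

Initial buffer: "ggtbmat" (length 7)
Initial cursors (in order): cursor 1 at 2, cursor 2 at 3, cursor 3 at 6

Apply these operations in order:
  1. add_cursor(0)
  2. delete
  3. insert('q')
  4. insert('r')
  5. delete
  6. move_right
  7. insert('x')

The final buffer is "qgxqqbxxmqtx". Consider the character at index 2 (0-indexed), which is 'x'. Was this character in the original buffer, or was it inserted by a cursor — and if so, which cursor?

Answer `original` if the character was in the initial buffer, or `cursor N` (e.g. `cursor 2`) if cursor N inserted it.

Answer: cursor 4

Derivation:
After op 1 (add_cursor(0)): buffer="ggtbmat" (len 7), cursors c4@0 c1@2 c2@3 c3@6, authorship .......
After op 2 (delete): buffer="gbmt" (len 4), cursors c4@0 c1@1 c2@1 c3@3, authorship ....
After op 3 (insert('q')): buffer="qgqqbmqt" (len 8), cursors c4@1 c1@4 c2@4 c3@7, authorship 4.12..3.
After op 4 (insert('r')): buffer="qrgqqrrbmqrt" (len 12), cursors c4@2 c1@7 c2@7 c3@11, authorship 44.1212..33.
After op 5 (delete): buffer="qgqqbmqt" (len 8), cursors c4@1 c1@4 c2@4 c3@7, authorship 4.12..3.
After op 6 (move_right): buffer="qgqqbmqt" (len 8), cursors c4@2 c1@5 c2@5 c3@8, authorship 4.12..3.
After op 7 (insert('x')): buffer="qgxqqbxxmqtx" (len 12), cursors c4@3 c1@8 c2@8 c3@12, authorship 4.412.12.3.3
Authorship (.=original, N=cursor N): 4 . 4 1 2 . 1 2 . 3 . 3
Index 2: author = 4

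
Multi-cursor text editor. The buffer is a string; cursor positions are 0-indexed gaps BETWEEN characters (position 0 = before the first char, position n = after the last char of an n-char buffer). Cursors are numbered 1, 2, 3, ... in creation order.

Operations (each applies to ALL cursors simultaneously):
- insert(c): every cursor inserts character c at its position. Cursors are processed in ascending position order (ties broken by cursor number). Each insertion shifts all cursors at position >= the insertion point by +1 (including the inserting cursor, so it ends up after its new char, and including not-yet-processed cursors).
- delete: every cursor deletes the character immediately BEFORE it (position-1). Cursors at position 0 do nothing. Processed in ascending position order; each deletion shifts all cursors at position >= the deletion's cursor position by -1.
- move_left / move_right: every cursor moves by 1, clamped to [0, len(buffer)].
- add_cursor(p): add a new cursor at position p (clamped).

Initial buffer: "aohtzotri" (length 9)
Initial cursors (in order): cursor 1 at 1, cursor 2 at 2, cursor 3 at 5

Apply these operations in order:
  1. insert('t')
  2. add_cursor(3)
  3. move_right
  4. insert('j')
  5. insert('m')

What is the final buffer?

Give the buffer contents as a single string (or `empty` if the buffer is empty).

Answer: atojmtjmhjmtztojmtri

Derivation:
After op 1 (insert('t')): buffer="atothtztotri" (len 12), cursors c1@2 c2@4 c3@8, authorship .1.2...3....
After op 2 (add_cursor(3)): buffer="atothtztotri" (len 12), cursors c1@2 c4@3 c2@4 c3@8, authorship .1.2...3....
After op 3 (move_right): buffer="atothtztotri" (len 12), cursors c1@3 c4@4 c2@5 c3@9, authorship .1.2...3....
After op 4 (insert('j')): buffer="atojtjhjtztojtri" (len 16), cursors c1@4 c4@6 c2@8 c3@13, authorship .1.124.2..3.3...
After op 5 (insert('m')): buffer="atojmtjmhjmtztojmtri" (len 20), cursors c1@5 c4@8 c2@11 c3@17, authorship .1.11244.22..3.33...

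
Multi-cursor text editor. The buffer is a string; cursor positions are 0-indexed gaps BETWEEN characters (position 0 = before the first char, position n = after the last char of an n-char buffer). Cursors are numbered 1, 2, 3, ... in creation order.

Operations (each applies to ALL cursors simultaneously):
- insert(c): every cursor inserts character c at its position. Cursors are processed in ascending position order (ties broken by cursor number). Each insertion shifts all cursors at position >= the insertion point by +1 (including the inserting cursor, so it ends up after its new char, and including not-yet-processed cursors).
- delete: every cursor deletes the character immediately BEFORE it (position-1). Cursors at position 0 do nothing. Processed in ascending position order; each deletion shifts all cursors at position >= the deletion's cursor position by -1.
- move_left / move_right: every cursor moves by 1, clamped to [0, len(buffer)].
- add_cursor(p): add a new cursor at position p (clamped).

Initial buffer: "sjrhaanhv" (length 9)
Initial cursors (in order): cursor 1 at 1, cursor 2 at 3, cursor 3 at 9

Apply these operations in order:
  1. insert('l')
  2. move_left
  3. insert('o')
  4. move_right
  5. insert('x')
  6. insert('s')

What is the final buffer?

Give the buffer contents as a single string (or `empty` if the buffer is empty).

After op 1 (insert('l')): buffer="sljrlhaanhvl" (len 12), cursors c1@2 c2@5 c3@12, authorship .1..2......3
After op 2 (move_left): buffer="sljrlhaanhvl" (len 12), cursors c1@1 c2@4 c3@11, authorship .1..2......3
After op 3 (insert('o')): buffer="soljrolhaanhvol" (len 15), cursors c1@2 c2@6 c3@14, authorship .11..22......33
After op 4 (move_right): buffer="soljrolhaanhvol" (len 15), cursors c1@3 c2@7 c3@15, authorship .11..22......33
After op 5 (insert('x')): buffer="solxjrolxhaanhvolx" (len 18), cursors c1@4 c2@9 c3@18, authorship .111..222......333
After op 6 (insert('s')): buffer="solxsjrolxshaanhvolxs" (len 21), cursors c1@5 c2@11 c3@21, authorship .1111..2222......3333

Answer: solxsjrolxshaanhvolxs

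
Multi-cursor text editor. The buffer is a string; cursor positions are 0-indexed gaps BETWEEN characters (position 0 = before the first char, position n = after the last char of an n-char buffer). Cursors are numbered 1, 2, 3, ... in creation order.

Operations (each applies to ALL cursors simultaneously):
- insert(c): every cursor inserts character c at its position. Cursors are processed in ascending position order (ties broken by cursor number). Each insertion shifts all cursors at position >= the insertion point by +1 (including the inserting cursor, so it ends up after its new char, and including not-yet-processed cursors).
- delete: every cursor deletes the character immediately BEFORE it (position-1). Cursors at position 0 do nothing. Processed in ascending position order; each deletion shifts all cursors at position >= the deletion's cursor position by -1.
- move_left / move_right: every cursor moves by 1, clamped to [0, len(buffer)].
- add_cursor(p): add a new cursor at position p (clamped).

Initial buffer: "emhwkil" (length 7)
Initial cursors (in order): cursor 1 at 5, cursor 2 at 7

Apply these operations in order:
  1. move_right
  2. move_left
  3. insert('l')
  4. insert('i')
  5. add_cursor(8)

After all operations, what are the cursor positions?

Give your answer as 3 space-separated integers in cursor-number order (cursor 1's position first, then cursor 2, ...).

Answer: 7 10 8

Derivation:
After op 1 (move_right): buffer="emhwkil" (len 7), cursors c1@6 c2@7, authorship .......
After op 2 (move_left): buffer="emhwkil" (len 7), cursors c1@5 c2@6, authorship .......
After op 3 (insert('l')): buffer="emhwklill" (len 9), cursors c1@6 c2@8, authorship .....1.2.
After op 4 (insert('i')): buffer="emhwkliilil" (len 11), cursors c1@7 c2@10, authorship .....11.22.
After op 5 (add_cursor(8)): buffer="emhwkliilil" (len 11), cursors c1@7 c3@8 c2@10, authorship .....11.22.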